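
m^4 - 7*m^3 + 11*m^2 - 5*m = m*(m - 5)*(m - 1)^2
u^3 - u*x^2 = u*(u - x)*(u + x)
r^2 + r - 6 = (r - 2)*(r + 3)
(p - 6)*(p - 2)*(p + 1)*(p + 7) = p^4 - 45*p^2 + 40*p + 84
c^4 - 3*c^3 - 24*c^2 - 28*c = c*(c - 7)*(c + 2)^2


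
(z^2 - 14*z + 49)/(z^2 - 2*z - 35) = (z - 7)/(z + 5)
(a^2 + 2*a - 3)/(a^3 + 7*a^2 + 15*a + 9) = (a - 1)/(a^2 + 4*a + 3)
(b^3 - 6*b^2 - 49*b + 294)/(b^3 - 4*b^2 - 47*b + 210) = (b - 7)/(b - 5)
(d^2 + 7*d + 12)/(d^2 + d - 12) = (d + 3)/(d - 3)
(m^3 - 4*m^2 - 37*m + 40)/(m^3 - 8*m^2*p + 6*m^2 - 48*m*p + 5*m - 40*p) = (-m^2 + 9*m - 8)/(-m^2 + 8*m*p - m + 8*p)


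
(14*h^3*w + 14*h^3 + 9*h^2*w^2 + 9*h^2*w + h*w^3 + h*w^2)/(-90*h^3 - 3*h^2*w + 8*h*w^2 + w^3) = h*(14*h^2*w + 14*h^2 + 9*h*w^2 + 9*h*w + w^3 + w^2)/(-90*h^3 - 3*h^2*w + 8*h*w^2 + w^3)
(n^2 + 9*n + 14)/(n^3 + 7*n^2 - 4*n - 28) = 1/(n - 2)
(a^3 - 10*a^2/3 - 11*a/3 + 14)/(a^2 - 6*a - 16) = (a^2 - 16*a/3 + 7)/(a - 8)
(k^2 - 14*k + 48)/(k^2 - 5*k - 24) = (k - 6)/(k + 3)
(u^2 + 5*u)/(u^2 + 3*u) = (u + 5)/(u + 3)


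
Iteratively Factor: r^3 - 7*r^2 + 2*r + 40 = (r - 4)*(r^2 - 3*r - 10) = (r - 4)*(r + 2)*(r - 5)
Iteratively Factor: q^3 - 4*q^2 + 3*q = (q - 1)*(q^2 - 3*q) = q*(q - 1)*(q - 3)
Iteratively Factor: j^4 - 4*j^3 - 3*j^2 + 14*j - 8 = (j + 2)*(j^3 - 6*j^2 + 9*j - 4) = (j - 4)*(j + 2)*(j^2 - 2*j + 1) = (j - 4)*(j - 1)*(j + 2)*(j - 1)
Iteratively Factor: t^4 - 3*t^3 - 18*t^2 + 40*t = (t - 5)*(t^3 + 2*t^2 - 8*t) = (t - 5)*(t + 4)*(t^2 - 2*t) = (t - 5)*(t - 2)*(t + 4)*(t)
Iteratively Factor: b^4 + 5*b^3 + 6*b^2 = (b + 3)*(b^3 + 2*b^2) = b*(b + 3)*(b^2 + 2*b) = b^2*(b + 3)*(b + 2)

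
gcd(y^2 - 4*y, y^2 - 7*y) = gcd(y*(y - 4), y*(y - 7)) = y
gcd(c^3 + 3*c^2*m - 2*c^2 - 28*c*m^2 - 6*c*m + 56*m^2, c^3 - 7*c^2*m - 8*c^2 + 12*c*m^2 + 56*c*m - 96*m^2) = c - 4*m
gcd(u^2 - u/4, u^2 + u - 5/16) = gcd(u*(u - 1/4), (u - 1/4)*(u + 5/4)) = u - 1/4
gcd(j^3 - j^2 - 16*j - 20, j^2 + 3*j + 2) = j + 2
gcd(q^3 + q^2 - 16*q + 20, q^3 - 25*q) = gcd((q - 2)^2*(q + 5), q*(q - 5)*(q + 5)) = q + 5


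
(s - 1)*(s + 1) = s^2 - 1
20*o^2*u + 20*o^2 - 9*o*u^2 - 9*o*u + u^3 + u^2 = (-5*o + u)*(-4*o + u)*(u + 1)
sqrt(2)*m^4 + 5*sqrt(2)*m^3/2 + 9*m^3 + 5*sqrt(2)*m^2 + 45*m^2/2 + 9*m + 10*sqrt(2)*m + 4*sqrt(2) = (m + 2)*(m + sqrt(2)/2)*(m + 4*sqrt(2))*(sqrt(2)*m + sqrt(2)/2)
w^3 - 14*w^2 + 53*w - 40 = (w - 8)*(w - 5)*(w - 1)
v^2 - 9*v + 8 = (v - 8)*(v - 1)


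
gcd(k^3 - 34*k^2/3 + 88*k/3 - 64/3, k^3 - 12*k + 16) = k - 2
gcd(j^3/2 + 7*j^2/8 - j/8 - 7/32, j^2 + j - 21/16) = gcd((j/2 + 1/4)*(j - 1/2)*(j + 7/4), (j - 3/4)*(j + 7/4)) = j + 7/4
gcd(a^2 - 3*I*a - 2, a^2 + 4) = a - 2*I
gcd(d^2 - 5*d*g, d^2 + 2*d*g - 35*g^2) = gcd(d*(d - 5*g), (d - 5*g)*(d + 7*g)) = d - 5*g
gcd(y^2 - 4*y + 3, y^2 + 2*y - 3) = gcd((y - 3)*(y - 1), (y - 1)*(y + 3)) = y - 1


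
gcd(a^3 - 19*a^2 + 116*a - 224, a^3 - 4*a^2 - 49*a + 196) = a^2 - 11*a + 28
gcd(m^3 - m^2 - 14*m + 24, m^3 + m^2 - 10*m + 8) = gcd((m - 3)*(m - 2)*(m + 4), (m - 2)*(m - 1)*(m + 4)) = m^2 + 2*m - 8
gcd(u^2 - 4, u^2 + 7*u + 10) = u + 2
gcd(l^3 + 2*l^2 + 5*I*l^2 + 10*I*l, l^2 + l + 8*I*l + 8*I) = 1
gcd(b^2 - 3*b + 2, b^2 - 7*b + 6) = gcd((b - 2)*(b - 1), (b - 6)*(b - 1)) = b - 1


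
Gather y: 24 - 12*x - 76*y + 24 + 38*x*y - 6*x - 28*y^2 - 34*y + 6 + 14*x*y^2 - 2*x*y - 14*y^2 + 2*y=-18*x + y^2*(14*x - 42) + y*(36*x - 108) + 54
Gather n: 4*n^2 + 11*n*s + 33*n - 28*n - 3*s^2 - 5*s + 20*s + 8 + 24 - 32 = 4*n^2 + n*(11*s + 5) - 3*s^2 + 15*s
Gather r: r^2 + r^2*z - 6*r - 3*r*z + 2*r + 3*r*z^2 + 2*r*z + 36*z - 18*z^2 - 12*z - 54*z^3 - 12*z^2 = r^2*(z + 1) + r*(3*z^2 - z - 4) - 54*z^3 - 30*z^2 + 24*z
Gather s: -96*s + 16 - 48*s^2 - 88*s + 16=-48*s^2 - 184*s + 32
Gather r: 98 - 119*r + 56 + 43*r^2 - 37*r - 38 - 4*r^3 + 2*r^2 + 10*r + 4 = -4*r^3 + 45*r^2 - 146*r + 120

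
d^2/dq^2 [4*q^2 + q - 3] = 8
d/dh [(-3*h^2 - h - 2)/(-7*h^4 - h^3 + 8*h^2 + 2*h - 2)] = 2*(-21*h^5 - 12*h^4 - 29*h^3 - 2*h^2 + 22*h + 3)/(49*h^8 + 14*h^7 - 111*h^6 - 44*h^5 + 88*h^4 + 36*h^3 - 28*h^2 - 8*h + 4)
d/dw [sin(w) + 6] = cos(w)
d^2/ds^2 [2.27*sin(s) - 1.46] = -2.27*sin(s)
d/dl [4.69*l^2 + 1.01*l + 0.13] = 9.38*l + 1.01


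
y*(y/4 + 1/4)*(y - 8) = y^3/4 - 7*y^2/4 - 2*y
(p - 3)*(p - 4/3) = p^2 - 13*p/3 + 4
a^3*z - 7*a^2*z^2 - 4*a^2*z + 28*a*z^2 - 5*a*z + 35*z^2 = (a - 5)*(a - 7*z)*(a*z + z)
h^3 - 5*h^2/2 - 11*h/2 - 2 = (h - 4)*(h + 1/2)*(h + 1)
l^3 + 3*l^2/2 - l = l*(l - 1/2)*(l + 2)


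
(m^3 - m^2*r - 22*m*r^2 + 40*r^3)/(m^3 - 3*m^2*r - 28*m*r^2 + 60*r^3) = (-m + 4*r)/(-m + 6*r)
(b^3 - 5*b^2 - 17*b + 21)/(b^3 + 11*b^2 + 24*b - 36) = (b^2 - 4*b - 21)/(b^2 + 12*b + 36)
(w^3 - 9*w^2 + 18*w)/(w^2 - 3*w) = w - 6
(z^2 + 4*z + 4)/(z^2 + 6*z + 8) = (z + 2)/(z + 4)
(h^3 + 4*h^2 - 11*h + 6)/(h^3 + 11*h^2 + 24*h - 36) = (h - 1)/(h + 6)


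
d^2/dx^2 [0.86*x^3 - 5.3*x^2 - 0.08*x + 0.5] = 5.16*x - 10.6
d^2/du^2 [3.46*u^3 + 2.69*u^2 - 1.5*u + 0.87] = 20.76*u + 5.38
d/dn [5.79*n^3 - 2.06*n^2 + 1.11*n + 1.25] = 17.37*n^2 - 4.12*n + 1.11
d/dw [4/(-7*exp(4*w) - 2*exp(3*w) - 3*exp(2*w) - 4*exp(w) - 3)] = (112*exp(3*w) + 24*exp(2*w) + 24*exp(w) + 16)*exp(w)/(7*exp(4*w) + 2*exp(3*w) + 3*exp(2*w) + 4*exp(w) + 3)^2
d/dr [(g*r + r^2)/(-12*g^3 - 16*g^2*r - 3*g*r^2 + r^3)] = (-12*g^2 - r^2)/(144*g^4 + 96*g^3*r - 8*g^2*r^2 - 8*g*r^3 + r^4)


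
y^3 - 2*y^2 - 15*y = y*(y - 5)*(y + 3)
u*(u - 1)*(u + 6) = u^3 + 5*u^2 - 6*u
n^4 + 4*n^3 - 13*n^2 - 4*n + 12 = (n - 2)*(n - 1)*(n + 1)*(n + 6)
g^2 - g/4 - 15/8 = (g - 3/2)*(g + 5/4)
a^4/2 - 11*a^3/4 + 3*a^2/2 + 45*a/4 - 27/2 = (a/2 + 1)*(a - 3)^2*(a - 3/2)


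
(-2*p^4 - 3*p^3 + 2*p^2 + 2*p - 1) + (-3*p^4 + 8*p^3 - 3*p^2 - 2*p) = -5*p^4 + 5*p^3 - p^2 - 1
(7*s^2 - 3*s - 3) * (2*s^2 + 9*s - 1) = 14*s^4 + 57*s^3 - 40*s^2 - 24*s + 3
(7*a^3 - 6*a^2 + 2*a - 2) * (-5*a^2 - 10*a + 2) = -35*a^5 - 40*a^4 + 64*a^3 - 22*a^2 + 24*a - 4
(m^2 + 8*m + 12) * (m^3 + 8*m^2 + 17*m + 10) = m^5 + 16*m^4 + 93*m^3 + 242*m^2 + 284*m + 120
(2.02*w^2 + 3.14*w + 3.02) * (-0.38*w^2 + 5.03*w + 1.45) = -0.7676*w^4 + 8.9674*w^3 + 17.5756*w^2 + 19.7436*w + 4.379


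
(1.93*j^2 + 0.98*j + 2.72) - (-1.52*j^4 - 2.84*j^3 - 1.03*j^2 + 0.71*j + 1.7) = 1.52*j^4 + 2.84*j^3 + 2.96*j^2 + 0.27*j + 1.02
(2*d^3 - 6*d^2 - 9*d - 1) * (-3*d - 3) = -6*d^4 + 12*d^3 + 45*d^2 + 30*d + 3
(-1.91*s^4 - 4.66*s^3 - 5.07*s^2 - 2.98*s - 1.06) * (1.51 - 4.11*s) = 7.8501*s^5 + 16.2685*s^4 + 13.8011*s^3 + 4.5921*s^2 - 0.143199999999999*s - 1.6006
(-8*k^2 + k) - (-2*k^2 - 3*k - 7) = -6*k^2 + 4*k + 7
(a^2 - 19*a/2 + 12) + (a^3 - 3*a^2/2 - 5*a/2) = a^3 - a^2/2 - 12*a + 12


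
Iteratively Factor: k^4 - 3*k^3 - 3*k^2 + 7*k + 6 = (k - 3)*(k^3 - 3*k - 2) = (k - 3)*(k + 1)*(k^2 - k - 2) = (k - 3)*(k + 1)^2*(k - 2)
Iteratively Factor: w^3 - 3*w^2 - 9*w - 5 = (w - 5)*(w^2 + 2*w + 1) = (w - 5)*(w + 1)*(w + 1)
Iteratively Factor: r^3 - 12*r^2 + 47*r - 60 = (r - 5)*(r^2 - 7*r + 12) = (r - 5)*(r - 4)*(r - 3)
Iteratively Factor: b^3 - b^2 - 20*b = (b - 5)*(b^2 + 4*b) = b*(b - 5)*(b + 4)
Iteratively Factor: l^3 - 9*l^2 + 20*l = (l - 5)*(l^2 - 4*l) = l*(l - 5)*(l - 4)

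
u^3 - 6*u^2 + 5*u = u*(u - 5)*(u - 1)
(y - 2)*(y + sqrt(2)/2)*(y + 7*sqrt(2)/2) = y^3 - 2*y^2 + 4*sqrt(2)*y^2 - 8*sqrt(2)*y + 7*y/2 - 7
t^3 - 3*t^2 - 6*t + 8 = (t - 4)*(t - 1)*(t + 2)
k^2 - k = k*(k - 1)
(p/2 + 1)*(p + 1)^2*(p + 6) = p^4/2 + 5*p^3 + 29*p^2/2 + 16*p + 6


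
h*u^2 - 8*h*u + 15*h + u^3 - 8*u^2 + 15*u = (h + u)*(u - 5)*(u - 3)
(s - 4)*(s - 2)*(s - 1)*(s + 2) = s^4 - 5*s^3 + 20*s - 16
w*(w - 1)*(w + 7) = w^3 + 6*w^2 - 7*w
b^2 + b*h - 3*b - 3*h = (b - 3)*(b + h)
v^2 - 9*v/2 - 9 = (v - 6)*(v + 3/2)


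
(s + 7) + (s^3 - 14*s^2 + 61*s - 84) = s^3 - 14*s^2 + 62*s - 77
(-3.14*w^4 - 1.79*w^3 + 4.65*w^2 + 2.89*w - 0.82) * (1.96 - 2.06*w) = 6.4684*w^5 - 2.467*w^4 - 13.0874*w^3 + 3.1606*w^2 + 7.3536*w - 1.6072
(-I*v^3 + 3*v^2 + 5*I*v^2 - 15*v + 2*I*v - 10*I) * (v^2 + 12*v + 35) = -I*v^5 + 3*v^4 - 7*I*v^4 + 21*v^3 + 27*I*v^3 - 75*v^2 + 189*I*v^2 - 525*v - 50*I*v - 350*I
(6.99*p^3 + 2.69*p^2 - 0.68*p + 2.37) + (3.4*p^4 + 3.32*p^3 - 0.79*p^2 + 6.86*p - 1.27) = 3.4*p^4 + 10.31*p^3 + 1.9*p^2 + 6.18*p + 1.1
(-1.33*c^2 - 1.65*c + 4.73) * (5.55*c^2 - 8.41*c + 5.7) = -7.3815*c^4 + 2.0278*c^3 + 32.547*c^2 - 49.1843*c + 26.961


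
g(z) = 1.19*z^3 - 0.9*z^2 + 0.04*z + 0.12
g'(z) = 3.57*z^2 - 1.8*z + 0.04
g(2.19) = 8.39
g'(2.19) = 13.22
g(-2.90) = -36.59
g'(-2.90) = 35.28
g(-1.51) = -6.09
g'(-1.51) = 10.90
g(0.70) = 0.12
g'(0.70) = 0.53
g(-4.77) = -149.70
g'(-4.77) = 89.85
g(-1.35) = -4.50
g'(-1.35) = 8.98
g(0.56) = 0.07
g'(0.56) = 0.15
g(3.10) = 27.05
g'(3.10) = 28.77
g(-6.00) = -289.56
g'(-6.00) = 139.36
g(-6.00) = -289.56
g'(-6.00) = 139.36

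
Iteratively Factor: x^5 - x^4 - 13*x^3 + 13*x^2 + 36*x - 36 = (x - 1)*(x^4 - 13*x^2 + 36) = (x - 2)*(x - 1)*(x^3 + 2*x^2 - 9*x - 18) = (x - 3)*(x - 2)*(x - 1)*(x^2 + 5*x + 6) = (x - 3)*(x - 2)*(x - 1)*(x + 2)*(x + 3)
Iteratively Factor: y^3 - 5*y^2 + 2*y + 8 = (y + 1)*(y^2 - 6*y + 8) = (y - 2)*(y + 1)*(y - 4)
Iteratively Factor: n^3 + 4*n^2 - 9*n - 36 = (n - 3)*(n^2 + 7*n + 12) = (n - 3)*(n + 3)*(n + 4)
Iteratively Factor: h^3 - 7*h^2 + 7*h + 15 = (h - 3)*(h^2 - 4*h - 5) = (h - 5)*(h - 3)*(h + 1)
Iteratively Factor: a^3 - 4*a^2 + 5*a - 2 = (a - 2)*(a^2 - 2*a + 1) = (a - 2)*(a - 1)*(a - 1)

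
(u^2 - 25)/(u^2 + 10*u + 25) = (u - 5)/(u + 5)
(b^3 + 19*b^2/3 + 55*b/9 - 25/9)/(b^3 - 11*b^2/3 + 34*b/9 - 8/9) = (3*b^2 + 20*b + 25)/(3*b^2 - 10*b + 8)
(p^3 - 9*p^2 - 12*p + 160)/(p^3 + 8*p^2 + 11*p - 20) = (p^2 - 13*p + 40)/(p^2 + 4*p - 5)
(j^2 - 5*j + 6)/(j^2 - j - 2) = (j - 3)/(j + 1)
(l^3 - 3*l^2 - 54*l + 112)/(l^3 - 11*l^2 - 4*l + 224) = (l^2 + 5*l - 14)/(l^2 - 3*l - 28)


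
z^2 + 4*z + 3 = (z + 1)*(z + 3)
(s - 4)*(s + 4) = s^2 - 16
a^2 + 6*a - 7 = (a - 1)*(a + 7)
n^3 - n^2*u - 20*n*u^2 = n*(n - 5*u)*(n + 4*u)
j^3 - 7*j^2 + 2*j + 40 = (j - 5)*(j - 4)*(j + 2)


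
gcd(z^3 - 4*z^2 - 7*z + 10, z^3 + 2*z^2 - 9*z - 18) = z + 2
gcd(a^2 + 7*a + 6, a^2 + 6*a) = a + 6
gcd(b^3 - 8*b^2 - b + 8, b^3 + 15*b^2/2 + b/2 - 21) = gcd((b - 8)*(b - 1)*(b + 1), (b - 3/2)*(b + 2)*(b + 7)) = 1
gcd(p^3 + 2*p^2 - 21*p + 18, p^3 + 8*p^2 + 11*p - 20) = p - 1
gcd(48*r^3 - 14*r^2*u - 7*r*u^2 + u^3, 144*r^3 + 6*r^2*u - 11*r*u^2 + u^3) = 24*r^2 + 5*r*u - u^2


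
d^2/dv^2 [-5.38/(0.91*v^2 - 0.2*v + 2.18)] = (8.910356*v^2 - 1.95832*v - 5.38*(1.82*v - 0.2)*(3.64*v - 0.4) + 21.345688)/(0.91*v^2 - 0.2*v + 2.18)^3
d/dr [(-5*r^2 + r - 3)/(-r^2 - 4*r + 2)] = (21*r^2 - 26*r - 10)/(r^4 + 8*r^3 + 12*r^2 - 16*r + 4)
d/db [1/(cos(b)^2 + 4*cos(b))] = 2*(cos(b) + 2)*sin(b)/((cos(b) + 4)^2*cos(b)^2)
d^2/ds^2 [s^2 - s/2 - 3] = 2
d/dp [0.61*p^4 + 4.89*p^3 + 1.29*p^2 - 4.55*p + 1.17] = 2.44*p^3 + 14.67*p^2 + 2.58*p - 4.55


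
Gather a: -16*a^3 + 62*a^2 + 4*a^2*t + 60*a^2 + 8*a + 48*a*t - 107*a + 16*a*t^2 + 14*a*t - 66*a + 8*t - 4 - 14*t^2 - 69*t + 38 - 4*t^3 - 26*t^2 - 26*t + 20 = -16*a^3 + a^2*(4*t + 122) + a*(16*t^2 + 62*t - 165) - 4*t^3 - 40*t^2 - 87*t + 54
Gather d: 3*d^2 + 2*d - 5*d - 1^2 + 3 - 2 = 3*d^2 - 3*d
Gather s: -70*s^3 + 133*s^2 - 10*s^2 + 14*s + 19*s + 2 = -70*s^3 + 123*s^2 + 33*s + 2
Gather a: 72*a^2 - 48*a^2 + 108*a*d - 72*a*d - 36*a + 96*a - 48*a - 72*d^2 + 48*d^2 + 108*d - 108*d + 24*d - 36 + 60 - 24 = 24*a^2 + a*(36*d + 12) - 24*d^2 + 24*d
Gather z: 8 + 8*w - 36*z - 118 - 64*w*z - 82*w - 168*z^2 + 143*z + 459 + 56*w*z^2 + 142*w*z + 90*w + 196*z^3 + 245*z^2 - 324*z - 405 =16*w + 196*z^3 + z^2*(56*w + 77) + z*(78*w - 217) - 56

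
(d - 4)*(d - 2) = d^2 - 6*d + 8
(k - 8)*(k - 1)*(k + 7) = k^3 - 2*k^2 - 55*k + 56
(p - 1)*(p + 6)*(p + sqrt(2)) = p^3 + sqrt(2)*p^2 + 5*p^2 - 6*p + 5*sqrt(2)*p - 6*sqrt(2)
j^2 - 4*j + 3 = (j - 3)*(j - 1)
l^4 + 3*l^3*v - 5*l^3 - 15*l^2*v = l^2*(l - 5)*(l + 3*v)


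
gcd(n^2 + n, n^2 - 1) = n + 1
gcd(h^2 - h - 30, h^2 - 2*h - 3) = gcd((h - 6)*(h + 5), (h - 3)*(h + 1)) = 1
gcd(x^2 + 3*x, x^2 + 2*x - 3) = x + 3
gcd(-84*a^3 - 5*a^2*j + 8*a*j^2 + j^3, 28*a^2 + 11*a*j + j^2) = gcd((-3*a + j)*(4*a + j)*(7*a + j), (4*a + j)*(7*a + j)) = 28*a^2 + 11*a*j + j^2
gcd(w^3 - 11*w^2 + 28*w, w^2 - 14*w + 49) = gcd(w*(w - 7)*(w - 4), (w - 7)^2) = w - 7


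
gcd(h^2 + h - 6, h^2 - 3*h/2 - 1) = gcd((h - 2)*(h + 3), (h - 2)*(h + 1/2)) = h - 2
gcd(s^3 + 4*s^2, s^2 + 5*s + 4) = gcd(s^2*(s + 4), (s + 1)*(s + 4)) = s + 4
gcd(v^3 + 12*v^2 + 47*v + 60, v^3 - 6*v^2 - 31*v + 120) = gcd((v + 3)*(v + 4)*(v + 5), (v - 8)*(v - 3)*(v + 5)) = v + 5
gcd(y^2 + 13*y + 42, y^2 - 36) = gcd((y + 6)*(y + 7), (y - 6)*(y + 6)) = y + 6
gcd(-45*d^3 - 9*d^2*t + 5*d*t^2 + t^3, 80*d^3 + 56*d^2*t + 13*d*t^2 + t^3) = 5*d + t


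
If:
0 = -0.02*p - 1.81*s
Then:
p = -90.5*s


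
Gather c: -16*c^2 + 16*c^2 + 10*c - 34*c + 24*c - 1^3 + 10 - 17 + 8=0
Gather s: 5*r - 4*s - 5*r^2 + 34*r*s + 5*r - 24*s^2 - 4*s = -5*r^2 + 10*r - 24*s^2 + s*(34*r - 8)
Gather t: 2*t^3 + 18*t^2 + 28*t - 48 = 2*t^3 + 18*t^2 + 28*t - 48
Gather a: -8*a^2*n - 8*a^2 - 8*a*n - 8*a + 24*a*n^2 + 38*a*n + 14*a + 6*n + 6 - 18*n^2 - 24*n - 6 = a^2*(-8*n - 8) + a*(24*n^2 + 30*n + 6) - 18*n^2 - 18*n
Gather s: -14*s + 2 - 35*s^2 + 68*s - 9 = -35*s^2 + 54*s - 7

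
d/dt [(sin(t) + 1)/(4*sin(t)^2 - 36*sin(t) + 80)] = (-2*sin(t) + cos(t)^2 + 28)*cos(t)/(4*(sin(t)^2 - 9*sin(t) + 20)^2)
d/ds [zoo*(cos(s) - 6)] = zoo*sin(s)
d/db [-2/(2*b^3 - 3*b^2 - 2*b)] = 4*(3*b^2 - 3*b - 1)/(b^2*(-2*b^2 + 3*b + 2)^2)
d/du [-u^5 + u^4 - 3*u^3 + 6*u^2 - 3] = u*(-5*u^3 + 4*u^2 - 9*u + 12)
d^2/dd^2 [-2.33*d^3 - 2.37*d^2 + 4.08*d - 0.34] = -13.98*d - 4.74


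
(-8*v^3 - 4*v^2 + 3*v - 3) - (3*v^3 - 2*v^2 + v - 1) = -11*v^3 - 2*v^2 + 2*v - 2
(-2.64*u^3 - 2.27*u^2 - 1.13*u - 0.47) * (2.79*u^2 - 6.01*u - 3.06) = -7.3656*u^5 + 9.5331*u^4 + 18.5684*u^3 + 12.4262*u^2 + 6.2825*u + 1.4382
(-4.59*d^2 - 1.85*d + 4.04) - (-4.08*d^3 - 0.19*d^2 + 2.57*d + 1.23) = 4.08*d^3 - 4.4*d^2 - 4.42*d + 2.81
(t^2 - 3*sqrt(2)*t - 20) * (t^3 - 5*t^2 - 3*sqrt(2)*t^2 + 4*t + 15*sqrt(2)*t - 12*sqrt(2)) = t^5 - 6*sqrt(2)*t^4 - 5*t^4 + 2*t^3 + 30*sqrt(2)*t^3 + 10*t^2 + 36*sqrt(2)*t^2 - 300*sqrt(2)*t - 8*t + 240*sqrt(2)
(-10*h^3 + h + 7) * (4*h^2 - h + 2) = -40*h^5 + 10*h^4 - 16*h^3 + 27*h^2 - 5*h + 14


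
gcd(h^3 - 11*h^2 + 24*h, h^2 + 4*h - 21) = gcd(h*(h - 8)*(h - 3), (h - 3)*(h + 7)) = h - 3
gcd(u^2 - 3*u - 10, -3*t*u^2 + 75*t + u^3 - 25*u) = u - 5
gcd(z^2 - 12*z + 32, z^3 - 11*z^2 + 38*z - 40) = z - 4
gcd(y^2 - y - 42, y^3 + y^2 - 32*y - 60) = 1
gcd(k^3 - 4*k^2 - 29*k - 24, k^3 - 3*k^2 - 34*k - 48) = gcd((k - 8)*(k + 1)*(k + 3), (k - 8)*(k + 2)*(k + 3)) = k^2 - 5*k - 24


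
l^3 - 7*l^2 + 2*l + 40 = (l - 5)*(l - 4)*(l + 2)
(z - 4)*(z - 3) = z^2 - 7*z + 12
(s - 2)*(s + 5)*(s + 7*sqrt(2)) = s^3 + 3*s^2 + 7*sqrt(2)*s^2 - 10*s + 21*sqrt(2)*s - 70*sqrt(2)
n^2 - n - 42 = (n - 7)*(n + 6)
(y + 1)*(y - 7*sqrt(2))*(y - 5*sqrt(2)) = y^3 - 12*sqrt(2)*y^2 + y^2 - 12*sqrt(2)*y + 70*y + 70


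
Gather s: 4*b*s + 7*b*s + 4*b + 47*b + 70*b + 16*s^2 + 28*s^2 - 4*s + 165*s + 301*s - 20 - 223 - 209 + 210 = 121*b + 44*s^2 + s*(11*b + 462) - 242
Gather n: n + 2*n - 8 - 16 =3*n - 24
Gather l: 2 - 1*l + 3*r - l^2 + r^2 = -l^2 - l + r^2 + 3*r + 2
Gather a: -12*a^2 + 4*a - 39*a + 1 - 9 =-12*a^2 - 35*a - 8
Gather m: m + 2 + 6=m + 8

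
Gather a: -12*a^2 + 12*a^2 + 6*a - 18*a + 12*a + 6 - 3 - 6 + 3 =0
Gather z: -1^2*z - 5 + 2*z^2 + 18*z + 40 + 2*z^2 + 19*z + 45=4*z^2 + 36*z + 80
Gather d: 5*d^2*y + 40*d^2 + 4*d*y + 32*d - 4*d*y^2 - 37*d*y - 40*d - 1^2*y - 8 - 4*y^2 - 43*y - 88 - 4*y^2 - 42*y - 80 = d^2*(5*y + 40) + d*(-4*y^2 - 33*y - 8) - 8*y^2 - 86*y - 176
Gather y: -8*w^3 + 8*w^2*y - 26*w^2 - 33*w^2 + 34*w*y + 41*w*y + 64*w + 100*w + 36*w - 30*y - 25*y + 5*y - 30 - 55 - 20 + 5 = -8*w^3 - 59*w^2 + 200*w + y*(8*w^2 + 75*w - 50) - 100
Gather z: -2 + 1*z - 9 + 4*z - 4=5*z - 15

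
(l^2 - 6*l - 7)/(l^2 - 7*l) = (l + 1)/l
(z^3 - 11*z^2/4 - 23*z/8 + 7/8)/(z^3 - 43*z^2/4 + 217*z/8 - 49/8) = (z + 1)/(z - 7)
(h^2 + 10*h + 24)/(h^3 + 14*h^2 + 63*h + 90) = (h + 4)/(h^2 + 8*h + 15)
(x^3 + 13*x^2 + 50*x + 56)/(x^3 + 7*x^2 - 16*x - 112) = (x + 2)/(x - 4)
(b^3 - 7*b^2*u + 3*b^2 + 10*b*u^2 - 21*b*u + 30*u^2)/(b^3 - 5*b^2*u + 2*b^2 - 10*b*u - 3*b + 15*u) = (b - 2*u)/(b - 1)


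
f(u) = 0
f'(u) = 0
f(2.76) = 0.00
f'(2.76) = 0.00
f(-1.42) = 0.00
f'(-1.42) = 0.00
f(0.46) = 0.00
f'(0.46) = 0.00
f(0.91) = 0.00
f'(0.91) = 0.00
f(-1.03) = 0.00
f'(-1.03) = 0.00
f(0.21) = 0.00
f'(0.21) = 0.00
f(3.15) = 0.00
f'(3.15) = 0.00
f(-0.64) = 0.00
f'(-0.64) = 0.00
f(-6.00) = 0.00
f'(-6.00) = 0.00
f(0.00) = 0.00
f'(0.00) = 0.00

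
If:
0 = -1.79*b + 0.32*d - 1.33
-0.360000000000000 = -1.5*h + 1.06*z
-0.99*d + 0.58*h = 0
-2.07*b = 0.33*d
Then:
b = -0.35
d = 2.20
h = 3.75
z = 4.97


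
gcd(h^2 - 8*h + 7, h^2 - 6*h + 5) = h - 1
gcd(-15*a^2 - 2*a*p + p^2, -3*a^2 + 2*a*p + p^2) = 3*a + p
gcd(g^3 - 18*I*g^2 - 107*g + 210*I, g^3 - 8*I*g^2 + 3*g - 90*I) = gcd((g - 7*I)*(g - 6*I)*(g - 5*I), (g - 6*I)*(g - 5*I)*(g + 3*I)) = g^2 - 11*I*g - 30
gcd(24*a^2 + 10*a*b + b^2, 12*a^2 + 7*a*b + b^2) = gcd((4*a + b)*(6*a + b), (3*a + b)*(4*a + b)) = 4*a + b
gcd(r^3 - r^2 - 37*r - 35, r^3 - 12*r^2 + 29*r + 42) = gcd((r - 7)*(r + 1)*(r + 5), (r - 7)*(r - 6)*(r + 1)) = r^2 - 6*r - 7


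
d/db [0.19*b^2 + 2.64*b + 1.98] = 0.38*b + 2.64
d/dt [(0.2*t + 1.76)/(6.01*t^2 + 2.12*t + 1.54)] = (1.202*t^2 + 0.424*t - (0.2*t + 1.76)*(12.02*t + 2.12) + 0.308)/(6.01*t^2 + 2.12*t + 1.54)^2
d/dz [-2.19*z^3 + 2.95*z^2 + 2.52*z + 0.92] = -6.57*z^2 + 5.9*z + 2.52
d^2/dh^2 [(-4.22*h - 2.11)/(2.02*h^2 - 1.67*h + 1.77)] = (-(4.04*h - 1.67)*(4.22*h + 2.11)*(8.08*h - 3.34) + (51.1464*h - 5.5704)*(2.02*h^2 - 1.67*h + 1.77))/(2.02*h^2 - 1.67*h + 1.77)^3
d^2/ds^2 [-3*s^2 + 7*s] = -6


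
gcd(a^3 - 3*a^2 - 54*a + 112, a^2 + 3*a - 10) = a - 2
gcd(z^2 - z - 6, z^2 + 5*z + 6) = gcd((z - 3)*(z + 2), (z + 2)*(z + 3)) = z + 2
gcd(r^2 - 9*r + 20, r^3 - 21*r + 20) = r - 4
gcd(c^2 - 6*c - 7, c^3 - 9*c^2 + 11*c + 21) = c^2 - 6*c - 7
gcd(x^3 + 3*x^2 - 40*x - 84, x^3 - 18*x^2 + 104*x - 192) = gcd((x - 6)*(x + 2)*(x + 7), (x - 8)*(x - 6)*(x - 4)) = x - 6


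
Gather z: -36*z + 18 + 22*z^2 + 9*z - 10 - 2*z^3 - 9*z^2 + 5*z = -2*z^3 + 13*z^2 - 22*z + 8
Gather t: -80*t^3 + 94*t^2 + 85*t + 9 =-80*t^3 + 94*t^2 + 85*t + 9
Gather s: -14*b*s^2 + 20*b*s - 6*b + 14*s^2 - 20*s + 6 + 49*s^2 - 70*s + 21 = -6*b + s^2*(63 - 14*b) + s*(20*b - 90) + 27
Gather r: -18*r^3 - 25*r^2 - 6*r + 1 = -18*r^3 - 25*r^2 - 6*r + 1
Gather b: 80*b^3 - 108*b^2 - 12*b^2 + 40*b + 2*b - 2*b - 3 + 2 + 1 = 80*b^3 - 120*b^2 + 40*b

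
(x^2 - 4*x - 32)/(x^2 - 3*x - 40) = (x + 4)/(x + 5)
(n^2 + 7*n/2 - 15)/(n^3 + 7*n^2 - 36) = (n - 5/2)/(n^2 + n - 6)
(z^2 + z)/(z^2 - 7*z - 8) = z/(z - 8)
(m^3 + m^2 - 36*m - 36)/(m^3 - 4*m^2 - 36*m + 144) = (m + 1)/(m - 4)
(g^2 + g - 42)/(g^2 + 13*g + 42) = (g - 6)/(g + 6)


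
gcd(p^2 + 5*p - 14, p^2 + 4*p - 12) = p - 2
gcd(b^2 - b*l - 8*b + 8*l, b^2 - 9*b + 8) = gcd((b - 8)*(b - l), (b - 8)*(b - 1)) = b - 8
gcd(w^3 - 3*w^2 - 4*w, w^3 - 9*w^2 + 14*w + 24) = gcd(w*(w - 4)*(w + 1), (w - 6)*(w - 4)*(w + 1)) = w^2 - 3*w - 4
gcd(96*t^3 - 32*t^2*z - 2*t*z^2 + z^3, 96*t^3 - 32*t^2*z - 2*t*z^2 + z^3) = 96*t^3 - 32*t^2*z - 2*t*z^2 + z^3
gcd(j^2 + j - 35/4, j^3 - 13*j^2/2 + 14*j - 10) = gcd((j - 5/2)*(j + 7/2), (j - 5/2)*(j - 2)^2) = j - 5/2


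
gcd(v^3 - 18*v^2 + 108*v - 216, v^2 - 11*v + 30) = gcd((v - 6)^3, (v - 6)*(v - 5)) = v - 6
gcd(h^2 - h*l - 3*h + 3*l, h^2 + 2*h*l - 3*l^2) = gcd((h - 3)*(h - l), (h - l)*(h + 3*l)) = h - l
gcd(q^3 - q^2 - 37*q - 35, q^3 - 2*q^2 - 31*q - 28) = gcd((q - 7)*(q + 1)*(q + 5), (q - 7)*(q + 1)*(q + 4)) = q^2 - 6*q - 7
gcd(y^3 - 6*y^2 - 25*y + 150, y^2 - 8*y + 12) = y - 6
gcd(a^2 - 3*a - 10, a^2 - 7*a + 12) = 1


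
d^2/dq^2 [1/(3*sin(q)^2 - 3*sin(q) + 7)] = 3*(-12*sin(q)^4 + 9*sin(q)^3 + 43*sin(q)^2 - 25*sin(q) - 8)/(3*sin(q)^2 - 3*sin(q) + 7)^3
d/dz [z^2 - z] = 2*z - 1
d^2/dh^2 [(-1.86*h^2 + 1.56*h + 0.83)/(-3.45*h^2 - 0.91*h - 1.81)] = (2.8421709430404e-14*h^4 - 48.81474*h^3 - 128.96307*h^2 + 42.81381*h + 26.317268)/(41.063625*h^6 + 32.493825*h^5 + 73.20141*h^4 + 34.848541*h^3 + 38.404218*h^2 + 8.943753*h + 5.929741)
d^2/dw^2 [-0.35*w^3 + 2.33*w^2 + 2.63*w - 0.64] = 4.66 - 2.1*w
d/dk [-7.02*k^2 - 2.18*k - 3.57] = -14.04*k - 2.18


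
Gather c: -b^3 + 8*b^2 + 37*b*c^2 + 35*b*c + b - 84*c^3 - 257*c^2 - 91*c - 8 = -b^3 + 8*b^2 + b - 84*c^3 + c^2*(37*b - 257) + c*(35*b - 91) - 8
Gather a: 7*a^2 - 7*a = 7*a^2 - 7*a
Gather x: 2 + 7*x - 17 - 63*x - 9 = -56*x - 24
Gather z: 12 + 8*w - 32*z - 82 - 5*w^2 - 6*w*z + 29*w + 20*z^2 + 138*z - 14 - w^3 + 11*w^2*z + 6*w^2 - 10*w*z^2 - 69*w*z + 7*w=-w^3 + w^2 + 44*w + z^2*(20 - 10*w) + z*(11*w^2 - 75*w + 106) - 84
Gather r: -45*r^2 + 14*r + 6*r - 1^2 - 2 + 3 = -45*r^2 + 20*r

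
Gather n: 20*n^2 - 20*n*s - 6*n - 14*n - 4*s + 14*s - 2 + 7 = 20*n^2 + n*(-20*s - 20) + 10*s + 5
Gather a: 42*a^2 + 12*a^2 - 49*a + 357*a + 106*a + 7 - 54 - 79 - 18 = 54*a^2 + 414*a - 144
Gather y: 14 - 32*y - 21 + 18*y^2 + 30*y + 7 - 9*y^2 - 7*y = 9*y^2 - 9*y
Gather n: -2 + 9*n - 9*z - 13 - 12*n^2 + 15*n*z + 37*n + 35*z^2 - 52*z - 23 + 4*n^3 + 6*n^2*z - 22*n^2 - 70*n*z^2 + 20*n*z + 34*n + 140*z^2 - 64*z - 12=4*n^3 + n^2*(6*z - 34) + n*(-70*z^2 + 35*z + 80) + 175*z^2 - 125*z - 50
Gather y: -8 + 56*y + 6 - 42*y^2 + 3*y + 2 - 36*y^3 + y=-36*y^3 - 42*y^2 + 60*y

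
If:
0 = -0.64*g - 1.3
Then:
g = -2.03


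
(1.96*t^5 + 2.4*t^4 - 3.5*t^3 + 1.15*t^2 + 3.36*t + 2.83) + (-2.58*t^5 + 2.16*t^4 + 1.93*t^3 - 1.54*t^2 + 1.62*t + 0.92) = -0.62*t^5 + 4.56*t^4 - 1.57*t^3 - 0.39*t^2 + 4.98*t + 3.75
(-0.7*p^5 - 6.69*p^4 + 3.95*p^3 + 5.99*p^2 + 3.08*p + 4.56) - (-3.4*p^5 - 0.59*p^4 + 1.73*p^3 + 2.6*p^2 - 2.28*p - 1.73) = 2.7*p^5 - 6.1*p^4 + 2.22*p^3 + 3.39*p^2 + 5.36*p + 6.29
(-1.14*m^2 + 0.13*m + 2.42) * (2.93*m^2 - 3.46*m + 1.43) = -3.3402*m^4 + 4.3253*m^3 + 5.0106*m^2 - 8.1873*m + 3.4606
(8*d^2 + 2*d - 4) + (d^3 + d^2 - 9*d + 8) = d^3 + 9*d^2 - 7*d + 4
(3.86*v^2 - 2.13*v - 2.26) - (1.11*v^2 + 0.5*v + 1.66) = 2.75*v^2 - 2.63*v - 3.92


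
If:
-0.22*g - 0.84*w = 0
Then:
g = -3.81818181818182*w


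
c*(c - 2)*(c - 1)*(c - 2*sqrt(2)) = c^4 - 3*c^3 - 2*sqrt(2)*c^3 + 2*c^2 + 6*sqrt(2)*c^2 - 4*sqrt(2)*c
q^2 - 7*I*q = q*(q - 7*I)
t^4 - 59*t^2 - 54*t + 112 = (t - 8)*(t - 1)*(t + 2)*(t + 7)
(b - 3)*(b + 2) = b^2 - b - 6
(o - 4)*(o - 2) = o^2 - 6*o + 8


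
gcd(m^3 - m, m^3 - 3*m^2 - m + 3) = m^2 - 1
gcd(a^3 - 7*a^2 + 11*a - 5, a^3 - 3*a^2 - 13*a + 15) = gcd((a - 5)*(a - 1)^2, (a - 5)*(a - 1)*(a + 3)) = a^2 - 6*a + 5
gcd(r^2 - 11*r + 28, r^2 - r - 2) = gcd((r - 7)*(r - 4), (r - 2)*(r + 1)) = 1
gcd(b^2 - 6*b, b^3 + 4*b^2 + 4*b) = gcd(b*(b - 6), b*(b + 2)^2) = b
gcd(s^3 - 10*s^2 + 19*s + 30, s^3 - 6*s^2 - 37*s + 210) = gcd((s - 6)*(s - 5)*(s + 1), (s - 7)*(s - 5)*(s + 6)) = s - 5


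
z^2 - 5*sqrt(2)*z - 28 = (z - 7*sqrt(2))*(z + 2*sqrt(2))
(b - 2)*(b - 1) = b^2 - 3*b + 2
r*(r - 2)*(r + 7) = r^3 + 5*r^2 - 14*r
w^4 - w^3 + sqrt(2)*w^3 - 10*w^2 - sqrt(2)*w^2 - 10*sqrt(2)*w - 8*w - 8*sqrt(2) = (w - 4)*(w + 1)*(w + 2)*(w + sqrt(2))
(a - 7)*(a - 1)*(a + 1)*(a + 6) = a^4 - a^3 - 43*a^2 + a + 42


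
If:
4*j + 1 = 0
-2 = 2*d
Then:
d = -1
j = -1/4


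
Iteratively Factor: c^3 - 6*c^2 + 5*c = (c)*(c^2 - 6*c + 5) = c*(c - 1)*(c - 5)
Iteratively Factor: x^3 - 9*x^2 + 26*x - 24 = (x - 4)*(x^2 - 5*x + 6) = (x - 4)*(x - 3)*(x - 2)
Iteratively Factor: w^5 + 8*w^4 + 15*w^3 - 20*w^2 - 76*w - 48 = (w + 4)*(w^4 + 4*w^3 - w^2 - 16*w - 12) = (w - 2)*(w + 4)*(w^3 + 6*w^2 + 11*w + 6) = (w - 2)*(w + 1)*(w + 4)*(w^2 + 5*w + 6) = (w - 2)*(w + 1)*(w + 3)*(w + 4)*(w + 2)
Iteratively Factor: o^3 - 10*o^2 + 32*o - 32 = (o - 4)*(o^2 - 6*o + 8) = (o - 4)*(o - 2)*(o - 4)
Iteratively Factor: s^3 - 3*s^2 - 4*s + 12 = (s + 2)*(s^2 - 5*s + 6) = (s - 2)*(s + 2)*(s - 3)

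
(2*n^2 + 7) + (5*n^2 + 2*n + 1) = 7*n^2 + 2*n + 8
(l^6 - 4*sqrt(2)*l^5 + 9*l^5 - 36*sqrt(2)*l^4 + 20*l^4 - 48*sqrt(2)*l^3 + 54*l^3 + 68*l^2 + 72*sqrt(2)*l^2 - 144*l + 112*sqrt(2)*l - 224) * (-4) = -4*l^6 - 36*l^5 + 16*sqrt(2)*l^5 - 80*l^4 + 144*sqrt(2)*l^4 - 216*l^3 + 192*sqrt(2)*l^3 - 288*sqrt(2)*l^2 - 272*l^2 - 448*sqrt(2)*l + 576*l + 896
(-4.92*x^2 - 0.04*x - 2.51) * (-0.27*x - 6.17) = 1.3284*x^3 + 30.3672*x^2 + 0.9245*x + 15.4867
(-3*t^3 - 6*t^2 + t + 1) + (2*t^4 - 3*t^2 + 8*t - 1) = 2*t^4 - 3*t^3 - 9*t^2 + 9*t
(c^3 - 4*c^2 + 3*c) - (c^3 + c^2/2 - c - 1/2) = -9*c^2/2 + 4*c + 1/2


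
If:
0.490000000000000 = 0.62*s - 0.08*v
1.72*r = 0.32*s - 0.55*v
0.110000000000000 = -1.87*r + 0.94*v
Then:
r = 0.07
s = 0.82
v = 0.26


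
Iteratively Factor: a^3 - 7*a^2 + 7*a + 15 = (a + 1)*(a^2 - 8*a + 15) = (a - 3)*(a + 1)*(a - 5)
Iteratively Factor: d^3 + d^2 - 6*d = (d - 2)*(d^2 + 3*d) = (d - 2)*(d + 3)*(d)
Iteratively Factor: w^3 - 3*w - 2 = (w + 1)*(w^2 - w - 2) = (w - 2)*(w + 1)*(w + 1)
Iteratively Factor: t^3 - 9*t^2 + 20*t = (t)*(t^2 - 9*t + 20) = t*(t - 4)*(t - 5)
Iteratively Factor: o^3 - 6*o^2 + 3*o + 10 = (o + 1)*(o^2 - 7*o + 10) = (o - 2)*(o + 1)*(o - 5)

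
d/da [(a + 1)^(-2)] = -2/(a + 1)^3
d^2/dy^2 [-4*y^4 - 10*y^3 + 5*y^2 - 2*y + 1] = -48*y^2 - 60*y + 10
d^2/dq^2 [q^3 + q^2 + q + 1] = 6*q + 2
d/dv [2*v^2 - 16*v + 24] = 4*v - 16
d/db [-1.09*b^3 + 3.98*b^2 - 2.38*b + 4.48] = -3.27*b^2 + 7.96*b - 2.38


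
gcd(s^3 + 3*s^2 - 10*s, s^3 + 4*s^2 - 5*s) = s^2 + 5*s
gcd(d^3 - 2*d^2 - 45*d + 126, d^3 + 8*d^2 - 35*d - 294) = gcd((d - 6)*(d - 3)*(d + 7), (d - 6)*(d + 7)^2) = d^2 + d - 42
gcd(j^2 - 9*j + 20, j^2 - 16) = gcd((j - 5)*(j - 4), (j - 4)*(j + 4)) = j - 4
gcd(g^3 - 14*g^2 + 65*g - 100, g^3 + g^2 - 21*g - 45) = g - 5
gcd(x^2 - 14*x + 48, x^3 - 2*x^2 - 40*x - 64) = x - 8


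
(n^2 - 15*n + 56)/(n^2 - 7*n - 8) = (n - 7)/(n + 1)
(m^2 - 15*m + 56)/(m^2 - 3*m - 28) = (m - 8)/(m + 4)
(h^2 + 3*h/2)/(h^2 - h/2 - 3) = h/(h - 2)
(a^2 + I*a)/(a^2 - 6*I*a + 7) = a/(a - 7*I)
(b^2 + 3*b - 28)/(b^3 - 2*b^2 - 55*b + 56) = (b - 4)/(b^2 - 9*b + 8)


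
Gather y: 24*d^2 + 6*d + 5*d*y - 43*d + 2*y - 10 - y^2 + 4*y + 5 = 24*d^2 - 37*d - y^2 + y*(5*d + 6) - 5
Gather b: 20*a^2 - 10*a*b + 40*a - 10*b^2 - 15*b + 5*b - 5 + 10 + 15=20*a^2 + 40*a - 10*b^2 + b*(-10*a - 10) + 20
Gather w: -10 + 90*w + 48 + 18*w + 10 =108*w + 48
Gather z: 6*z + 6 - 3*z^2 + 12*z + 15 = -3*z^2 + 18*z + 21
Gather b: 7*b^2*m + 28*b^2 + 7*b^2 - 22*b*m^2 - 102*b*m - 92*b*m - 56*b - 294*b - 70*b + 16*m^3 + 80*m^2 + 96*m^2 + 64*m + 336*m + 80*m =b^2*(7*m + 35) + b*(-22*m^2 - 194*m - 420) + 16*m^3 + 176*m^2 + 480*m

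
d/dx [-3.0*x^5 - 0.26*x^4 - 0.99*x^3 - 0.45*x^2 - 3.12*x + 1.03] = -15.0*x^4 - 1.04*x^3 - 2.97*x^2 - 0.9*x - 3.12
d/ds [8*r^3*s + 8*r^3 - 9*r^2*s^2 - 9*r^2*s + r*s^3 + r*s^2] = r*(8*r^2 - 18*r*s - 9*r + 3*s^2 + 2*s)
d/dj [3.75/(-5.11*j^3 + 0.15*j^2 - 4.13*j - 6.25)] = (57.4875*j^2 - 1.125*j + 15.4875)/(5.11*j^3 - 0.15*j^2 + 4.13*j + 6.25)^2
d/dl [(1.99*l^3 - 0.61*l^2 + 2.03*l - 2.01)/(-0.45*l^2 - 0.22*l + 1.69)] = (-0.8955*l^4 - 0.8756*l^3 + 11.137*l^2 - 3.8708*l + 2.9885)/(0.2025*l^4 + 0.198*l^3 - 1.4726*l^2 - 0.7436*l + 2.8561)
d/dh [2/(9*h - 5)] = -18/(9*h - 5)^2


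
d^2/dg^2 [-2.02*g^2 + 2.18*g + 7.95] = -4.04000000000000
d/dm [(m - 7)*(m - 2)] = 2*m - 9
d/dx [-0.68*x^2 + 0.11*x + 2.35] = 0.11 - 1.36*x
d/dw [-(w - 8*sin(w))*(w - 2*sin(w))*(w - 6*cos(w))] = -(w - 8*sin(w))*(w - 2*sin(w))*(6*sin(w) + 1) + (w - 8*sin(w))*(w - 6*cos(w))*(2*cos(w) - 1) + (w - 2*sin(w))*(w - 6*cos(w))*(8*cos(w) - 1)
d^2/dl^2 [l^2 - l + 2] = 2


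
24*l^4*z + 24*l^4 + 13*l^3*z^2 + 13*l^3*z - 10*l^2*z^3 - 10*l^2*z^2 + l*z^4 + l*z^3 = (-8*l + z)*(-3*l + z)*(l + z)*(l*z + l)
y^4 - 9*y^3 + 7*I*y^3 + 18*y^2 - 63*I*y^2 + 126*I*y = y*(y - 6)*(y - 3)*(y + 7*I)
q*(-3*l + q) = -3*l*q + q^2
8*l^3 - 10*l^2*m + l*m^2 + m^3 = (-2*l + m)*(-l + m)*(4*l + m)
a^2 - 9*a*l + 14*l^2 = (a - 7*l)*(a - 2*l)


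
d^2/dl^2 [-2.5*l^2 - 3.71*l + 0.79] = -5.00000000000000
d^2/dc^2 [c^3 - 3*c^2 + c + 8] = 6*c - 6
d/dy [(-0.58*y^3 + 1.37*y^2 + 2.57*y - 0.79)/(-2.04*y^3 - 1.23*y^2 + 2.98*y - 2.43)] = (-4.44089209850063e-16*y^5 + 3.5082*y^4 + 7.0288*y^3 + 6.6371*y^2 - 8.6016*y - 3.8909)/(4.1616*y^6 + 5.0184*y^5 - 10.6455*y^4 + 2.5836*y^3 + 14.8582*y^2 - 14.4828*y + 5.9049)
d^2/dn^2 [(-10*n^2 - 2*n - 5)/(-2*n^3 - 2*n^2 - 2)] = (10*n^6 + 6*n^5 + 36*n^4 - 28*n^3 - 27*n^2 - 21*n + 5)/(n^9 + 3*n^8 + 3*n^7 + 4*n^6 + 6*n^5 + 3*n^4 + 3*n^3 + 3*n^2 + 1)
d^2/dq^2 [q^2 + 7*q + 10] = 2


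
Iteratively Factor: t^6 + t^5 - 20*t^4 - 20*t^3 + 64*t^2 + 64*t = (t - 4)*(t^5 + 5*t^4 - 20*t^2 - 16*t) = (t - 4)*(t + 4)*(t^4 + t^3 - 4*t^2 - 4*t) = (t - 4)*(t - 2)*(t + 4)*(t^3 + 3*t^2 + 2*t) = (t - 4)*(t - 2)*(t + 2)*(t + 4)*(t^2 + t) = (t - 4)*(t - 2)*(t + 1)*(t + 2)*(t + 4)*(t)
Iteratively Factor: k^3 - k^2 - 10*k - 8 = (k - 4)*(k^2 + 3*k + 2) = (k - 4)*(k + 2)*(k + 1)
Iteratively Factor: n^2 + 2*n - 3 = (n + 3)*(n - 1)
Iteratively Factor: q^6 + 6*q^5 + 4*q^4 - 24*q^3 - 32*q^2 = (q + 2)*(q^5 + 4*q^4 - 4*q^3 - 16*q^2) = (q + 2)*(q + 4)*(q^4 - 4*q^2) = (q - 2)*(q + 2)*(q + 4)*(q^3 + 2*q^2) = q*(q - 2)*(q + 2)*(q + 4)*(q^2 + 2*q) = q*(q - 2)*(q + 2)^2*(q + 4)*(q)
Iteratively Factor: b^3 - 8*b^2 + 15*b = (b - 3)*(b^2 - 5*b) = b*(b - 3)*(b - 5)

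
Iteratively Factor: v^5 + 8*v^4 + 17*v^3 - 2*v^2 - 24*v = (v + 2)*(v^4 + 6*v^3 + 5*v^2 - 12*v) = (v + 2)*(v + 4)*(v^3 + 2*v^2 - 3*v) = (v + 2)*(v + 3)*(v + 4)*(v^2 - v) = v*(v + 2)*(v + 3)*(v + 4)*(v - 1)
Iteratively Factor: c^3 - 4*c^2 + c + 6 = (c - 3)*(c^2 - c - 2) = (c - 3)*(c + 1)*(c - 2)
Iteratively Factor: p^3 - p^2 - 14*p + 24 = (p + 4)*(p^2 - 5*p + 6) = (p - 3)*(p + 4)*(p - 2)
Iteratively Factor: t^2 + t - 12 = (t + 4)*(t - 3)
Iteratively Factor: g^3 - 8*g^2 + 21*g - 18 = (g - 3)*(g^2 - 5*g + 6) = (g - 3)*(g - 2)*(g - 3)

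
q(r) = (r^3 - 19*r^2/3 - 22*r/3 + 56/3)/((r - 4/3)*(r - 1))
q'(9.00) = 1.28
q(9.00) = 2.75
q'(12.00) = 1.15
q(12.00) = 6.36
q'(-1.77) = 3.35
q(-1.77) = 0.73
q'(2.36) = 10.73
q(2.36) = -14.88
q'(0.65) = 147.94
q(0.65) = 48.08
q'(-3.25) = 2.00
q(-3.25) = -3.01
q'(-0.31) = 11.49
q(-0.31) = 9.43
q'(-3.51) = 1.88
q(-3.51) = -3.52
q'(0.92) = 2813.50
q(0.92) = 221.92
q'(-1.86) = 3.20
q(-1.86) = 0.43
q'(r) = (3*r^2 - 38*r/3 - 22/3)/((r - 4/3)*(r - 1)) - (r^3 - 19*r^2/3 - 22*r/3 + 56/3)/((r - 4/3)*(r - 1)^2) - (r^3 - 19*r^2/3 - 22*r/3 + 56/3)/((r - 4/3)^2*(r - 1))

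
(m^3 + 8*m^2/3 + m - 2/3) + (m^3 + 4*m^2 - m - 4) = 2*m^3 + 20*m^2/3 - 14/3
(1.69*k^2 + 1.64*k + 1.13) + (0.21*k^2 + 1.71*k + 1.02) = 1.9*k^2 + 3.35*k + 2.15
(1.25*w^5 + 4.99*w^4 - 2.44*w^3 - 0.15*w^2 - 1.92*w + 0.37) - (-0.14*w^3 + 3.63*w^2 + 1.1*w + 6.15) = 1.25*w^5 + 4.99*w^4 - 2.3*w^3 - 3.78*w^2 - 3.02*w - 5.78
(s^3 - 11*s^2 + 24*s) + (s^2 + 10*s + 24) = s^3 - 10*s^2 + 34*s + 24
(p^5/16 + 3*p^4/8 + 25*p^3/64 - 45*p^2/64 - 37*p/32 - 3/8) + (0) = p^5/16 + 3*p^4/8 + 25*p^3/64 - 45*p^2/64 - 37*p/32 - 3/8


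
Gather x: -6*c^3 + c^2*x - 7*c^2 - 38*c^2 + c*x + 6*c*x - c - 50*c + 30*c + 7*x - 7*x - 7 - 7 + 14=-6*c^3 - 45*c^2 - 21*c + x*(c^2 + 7*c)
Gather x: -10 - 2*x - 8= -2*x - 18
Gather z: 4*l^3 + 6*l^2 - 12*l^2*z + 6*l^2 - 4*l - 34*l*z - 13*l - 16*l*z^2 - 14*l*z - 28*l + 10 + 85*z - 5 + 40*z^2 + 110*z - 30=4*l^3 + 12*l^2 - 45*l + z^2*(40 - 16*l) + z*(-12*l^2 - 48*l + 195) - 25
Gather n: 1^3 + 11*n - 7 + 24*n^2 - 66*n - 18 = 24*n^2 - 55*n - 24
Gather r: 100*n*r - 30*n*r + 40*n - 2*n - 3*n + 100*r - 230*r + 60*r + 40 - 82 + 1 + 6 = 35*n + r*(70*n - 70) - 35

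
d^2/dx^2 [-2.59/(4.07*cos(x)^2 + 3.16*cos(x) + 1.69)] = (171.612364*(1 - cos(x)^2)^2 + 99.931524*cos(x)^3 + 40.409698*cos(x)^2 - 213.694684*cos(x) - 187.708178)/(4.07*cos(x)^2 + 3.16*cos(x) + 1.69)^3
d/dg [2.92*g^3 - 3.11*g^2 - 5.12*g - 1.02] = 8.76*g^2 - 6.22*g - 5.12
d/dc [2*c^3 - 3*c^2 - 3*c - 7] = 6*c^2 - 6*c - 3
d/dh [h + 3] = 1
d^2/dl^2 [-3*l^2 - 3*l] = -6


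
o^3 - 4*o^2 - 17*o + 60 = (o - 5)*(o - 3)*(o + 4)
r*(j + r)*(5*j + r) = 5*j^2*r + 6*j*r^2 + r^3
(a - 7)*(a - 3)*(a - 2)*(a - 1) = a^4 - 13*a^3 + 53*a^2 - 83*a + 42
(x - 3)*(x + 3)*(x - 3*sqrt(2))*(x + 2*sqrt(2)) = x^4 - sqrt(2)*x^3 - 21*x^2 + 9*sqrt(2)*x + 108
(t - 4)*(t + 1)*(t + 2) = t^3 - t^2 - 10*t - 8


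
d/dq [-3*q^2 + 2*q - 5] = 2 - 6*q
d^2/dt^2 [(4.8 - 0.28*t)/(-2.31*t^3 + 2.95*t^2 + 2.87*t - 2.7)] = (8.964648*t^5 - 318.80772*t^4 + 531.939632*t^3 - 80.65296*t^2 - 50.8284*t - 151.1988)/(12.326391*t^9 - 47.224485*t^8 + 14.364504*t^7 + 134.895725*t^6 - 128.241708*t^5 - 109.807455*t^4 + 164.037097*t^3 + 2.20238999999999*t^2 - 62.7669*t + 19.683)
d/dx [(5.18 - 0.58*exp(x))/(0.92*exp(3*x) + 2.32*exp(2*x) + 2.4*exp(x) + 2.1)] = (1.0672*exp(3*x) - 12.9512*exp(2*x) - 24.0352*exp(x) - 13.65)*exp(x)/(0.8464*exp(6*x) + 4.2688*exp(5*x) + 9.7984*exp(4*x) + 15.0*exp(3*x) + 15.504*exp(2*x) + 10.08*exp(x) + 4.41)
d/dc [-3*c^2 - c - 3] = -6*c - 1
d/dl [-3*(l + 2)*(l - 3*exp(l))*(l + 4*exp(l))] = -3*l^2*exp(l) - 9*l^2 + 72*l*exp(2*l) - 12*l*exp(l) - 12*l + 180*exp(2*l) - 6*exp(l)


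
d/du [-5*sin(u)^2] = -5*sin(2*u)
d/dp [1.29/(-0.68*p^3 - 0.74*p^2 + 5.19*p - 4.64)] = (2.6316*p^2 + 1.9092*p - 6.6951)/(0.68*p^3 + 0.74*p^2 - 5.19*p + 4.64)^2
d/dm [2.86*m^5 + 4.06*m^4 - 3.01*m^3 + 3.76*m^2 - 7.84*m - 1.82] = 14.3*m^4 + 16.24*m^3 - 9.03*m^2 + 7.52*m - 7.84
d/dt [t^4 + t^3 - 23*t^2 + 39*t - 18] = 4*t^3 + 3*t^2 - 46*t + 39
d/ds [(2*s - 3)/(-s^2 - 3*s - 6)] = (2*s^2 - 6*s - 21)/(s^4 + 6*s^3 + 21*s^2 + 36*s + 36)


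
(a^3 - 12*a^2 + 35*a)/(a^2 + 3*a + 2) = a*(a^2 - 12*a + 35)/(a^2 + 3*a + 2)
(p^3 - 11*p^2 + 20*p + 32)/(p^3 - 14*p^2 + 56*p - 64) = (p + 1)/(p - 2)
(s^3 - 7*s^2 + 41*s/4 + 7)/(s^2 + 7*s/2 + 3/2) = (s^2 - 15*s/2 + 14)/(s + 3)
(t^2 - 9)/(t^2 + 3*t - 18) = (t + 3)/(t + 6)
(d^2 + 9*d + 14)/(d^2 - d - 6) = (d + 7)/(d - 3)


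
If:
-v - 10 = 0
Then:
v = -10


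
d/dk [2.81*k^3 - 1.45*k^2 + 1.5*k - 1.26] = 8.43*k^2 - 2.9*k + 1.5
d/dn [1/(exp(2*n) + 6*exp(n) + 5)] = 2*(-exp(n) - 3)*exp(n)/(exp(2*n) + 6*exp(n) + 5)^2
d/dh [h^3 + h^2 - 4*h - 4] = 3*h^2 + 2*h - 4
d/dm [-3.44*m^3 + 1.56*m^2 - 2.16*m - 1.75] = -10.32*m^2 + 3.12*m - 2.16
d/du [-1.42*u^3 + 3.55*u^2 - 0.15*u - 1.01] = -4.26*u^2 + 7.1*u - 0.15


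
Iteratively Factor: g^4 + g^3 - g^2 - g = (g + 1)*(g^3 - g) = g*(g + 1)*(g^2 - 1) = g*(g - 1)*(g + 1)*(g + 1)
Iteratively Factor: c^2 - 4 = (c + 2)*(c - 2)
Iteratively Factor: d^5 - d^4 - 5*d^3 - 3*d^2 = (d + 1)*(d^4 - 2*d^3 - 3*d^2) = (d + 1)^2*(d^3 - 3*d^2) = (d - 3)*(d + 1)^2*(d^2) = d*(d - 3)*(d + 1)^2*(d)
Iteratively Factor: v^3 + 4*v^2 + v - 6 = (v - 1)*(v^2 + 5*v + 6) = (v - 1)*(v + 3)*(v + 2)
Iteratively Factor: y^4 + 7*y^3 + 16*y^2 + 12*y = (y + 3)*(y^3 + 4*y^2 + 4*y) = y*(y + 3)*(y^2 + 4*y + 4) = y*(y + 2)*(y + 3)*(y + 2)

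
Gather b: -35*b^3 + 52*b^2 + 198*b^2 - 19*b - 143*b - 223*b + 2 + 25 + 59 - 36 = -35*b^3 + 250*b^2 - 385*b + 50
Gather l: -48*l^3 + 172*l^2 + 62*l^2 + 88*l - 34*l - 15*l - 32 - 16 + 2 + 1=-48*l^3 + 234*l^2 + 39*l - 45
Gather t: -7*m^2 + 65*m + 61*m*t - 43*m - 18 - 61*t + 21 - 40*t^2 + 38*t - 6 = -7*m^2 + 22*m - 40*t^2 + t*(61*m - 23) - 3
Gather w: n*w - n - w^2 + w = -n - w^2 + w*(n + 1)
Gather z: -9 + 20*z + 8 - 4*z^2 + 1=-4*z^2 + 20*z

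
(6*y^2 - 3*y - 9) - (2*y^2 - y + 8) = 4*y^2 - 2*y - 17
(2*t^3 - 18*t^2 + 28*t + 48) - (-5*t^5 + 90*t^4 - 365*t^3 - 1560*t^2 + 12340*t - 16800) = 5*t^5 - 90*t^4 + 367*t^3 + 1542*t^2 - 12312*t + 16848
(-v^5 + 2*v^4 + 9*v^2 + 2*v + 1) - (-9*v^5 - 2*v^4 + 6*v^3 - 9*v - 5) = 8*v^5 + 4*v^4 - 6*v^3 + 9*v^2 + 11*v + 6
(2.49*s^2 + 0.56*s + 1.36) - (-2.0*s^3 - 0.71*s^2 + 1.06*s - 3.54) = 2.0*s^3 + 3.2*s^2 - 0.5*s + 4.9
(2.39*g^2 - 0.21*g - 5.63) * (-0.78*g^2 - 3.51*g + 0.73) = -1.8642*g^4 - 8.2251*g^3 + 6.8732*g^2 + 19.608*g - 4.1099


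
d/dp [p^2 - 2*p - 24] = 2*p - 2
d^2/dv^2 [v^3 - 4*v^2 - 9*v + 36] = 6*v - 8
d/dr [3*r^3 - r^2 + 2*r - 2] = 9*r^2 - 2*r + 2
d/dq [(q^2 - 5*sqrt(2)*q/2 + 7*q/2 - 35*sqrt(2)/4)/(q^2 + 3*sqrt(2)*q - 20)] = (-7*q^2 + 11*sqrt(2)*q^2 - 80*q + 35*sqrt(2)*q - 35 + 100*sqrt(2))/(2*(q^4 + 6*sqrt(2)*q^3 - 22*q^2 - 120*sqrt(2)*q + 400))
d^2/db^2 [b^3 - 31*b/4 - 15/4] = 6*b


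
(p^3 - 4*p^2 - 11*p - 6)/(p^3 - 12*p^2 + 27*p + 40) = (p^2 - 5*p - 6)/(p^2 - 13*p + 40)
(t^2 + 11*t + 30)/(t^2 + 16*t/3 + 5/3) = 3*(t + 6)/(3*t + 1)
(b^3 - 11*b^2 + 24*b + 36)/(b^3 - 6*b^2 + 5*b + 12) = (b^2 - 12*b + 36)/(b^2 - 7*b + 12)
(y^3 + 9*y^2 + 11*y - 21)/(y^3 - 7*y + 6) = (y + 7)/(y - 2)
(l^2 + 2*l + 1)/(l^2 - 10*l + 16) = (l^2 + 2*l + 1)/(l^2 - 10*l + 16)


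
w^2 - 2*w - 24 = (w - 6)*(w + 4)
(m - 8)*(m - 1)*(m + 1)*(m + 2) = m^4 - 6*m^3 - 17*m^2 + 6*m + 16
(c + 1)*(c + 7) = c^2 + 8*c + 7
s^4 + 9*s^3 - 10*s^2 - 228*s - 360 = (s - 5)*(s + 2)*(s + 6)^2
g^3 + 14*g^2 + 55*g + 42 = (g + 1)*(g + 6)*(g + 7)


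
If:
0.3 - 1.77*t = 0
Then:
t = 0.17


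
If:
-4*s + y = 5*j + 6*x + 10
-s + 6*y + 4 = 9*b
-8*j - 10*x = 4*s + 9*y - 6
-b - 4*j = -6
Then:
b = 64*y/289 + 406/289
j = 332/289 - 16*y/289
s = 1158*y/289 - 2498/289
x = 907/289 - 1421*y/578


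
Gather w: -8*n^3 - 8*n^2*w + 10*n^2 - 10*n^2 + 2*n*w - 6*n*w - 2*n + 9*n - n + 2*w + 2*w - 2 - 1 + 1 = -8*n^3 + 6*n + w*(-8*n^2 - 4*n + 4) - 2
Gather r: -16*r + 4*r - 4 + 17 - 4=9 - 12*r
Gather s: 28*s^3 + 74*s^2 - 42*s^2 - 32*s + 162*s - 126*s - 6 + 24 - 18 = 28*s^3 + 32*s^2 + 4*s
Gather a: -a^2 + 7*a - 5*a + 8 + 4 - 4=-a^2 + 2*a + 8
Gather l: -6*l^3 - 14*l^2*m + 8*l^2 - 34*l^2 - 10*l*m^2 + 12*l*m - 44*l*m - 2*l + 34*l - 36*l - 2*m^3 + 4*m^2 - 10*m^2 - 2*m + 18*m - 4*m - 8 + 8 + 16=-6*l^3 + l^2*(-14*m - 26) + l*(-10*m^2 - 32*m - 4) - 2*m^3 - 6*m^2 + 12*m + 16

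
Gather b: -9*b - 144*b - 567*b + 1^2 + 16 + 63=80 - 720*b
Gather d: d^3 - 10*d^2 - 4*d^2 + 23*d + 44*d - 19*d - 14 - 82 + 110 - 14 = d^3 - 14*d^2 + 48*d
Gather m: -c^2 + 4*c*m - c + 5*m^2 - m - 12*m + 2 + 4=-c^2 - c + 5*m^2 + m*(4*c - 13) + 6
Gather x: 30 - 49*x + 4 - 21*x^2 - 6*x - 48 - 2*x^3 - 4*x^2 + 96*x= -2*x^3 - 25*x^2 + 41*x - 14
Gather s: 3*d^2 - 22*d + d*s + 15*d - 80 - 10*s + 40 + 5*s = 3*d^2 - 7*d + s*(d - 5) - 40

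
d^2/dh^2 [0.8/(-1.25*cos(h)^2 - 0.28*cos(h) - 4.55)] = (5.0*(1 - cos(h)^2)^2 + 0.84*cos(h)^3 - 15.63728*cos(h)^2 - 2.6992*cos(h) + 3.97456)/(1.25*cos(h)^2 + 0.28*cos(h) + 4.55)^3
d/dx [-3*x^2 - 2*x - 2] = -6*x - 2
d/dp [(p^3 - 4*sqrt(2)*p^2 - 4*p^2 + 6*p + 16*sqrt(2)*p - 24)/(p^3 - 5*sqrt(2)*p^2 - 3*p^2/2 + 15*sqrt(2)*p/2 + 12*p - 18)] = 2*(-2*sqrt(2)*p^4 + 5*p^4 - 34*sqrt(2)*p^3 + 24*p^3 - 48*sqrt(2)*p^2 + 158*p^2 - 192*sqrt(2)*p + 144*p - 216*sqrt(2) + 360)/(4*p^6 - 40*sqrt(2)*p^5 - 12*p^5 + 120*sqrt(2)*p^4 + 305*p^4 - 888*p^3 - 570*sqrt(2)*p^3 + 1242*p^2 + 1440*sqrt(2)*p^2 - 1728*p - 1080*sqrt(2)*p + 1296)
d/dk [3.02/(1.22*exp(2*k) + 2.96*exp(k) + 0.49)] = (-7.3688*exp(k) - 8.9392)*exp(k)/(1.22*exp(2*k) + 2.96*exp(k) + 0.49)^2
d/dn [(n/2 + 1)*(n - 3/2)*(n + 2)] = (n/2 + 1)*(3*n - 1)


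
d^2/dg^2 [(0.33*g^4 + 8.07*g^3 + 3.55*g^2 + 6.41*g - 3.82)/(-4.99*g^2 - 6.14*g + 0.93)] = (-16.434066*g^6 - 60.664428*g^5 - 65.4566220000006*g^4 - 754.907808*g^3 + 744.926262*g^2 + 481.876932*g + 244.134338)/(124.251499*g^6 + 458.659842*g^5 + 494.891733*g^4 + 60.5121559999999*g^3 - 92.234331*g^2 + 15.931458*g - 0.804357)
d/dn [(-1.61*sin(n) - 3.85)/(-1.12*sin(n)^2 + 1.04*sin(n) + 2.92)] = (-8.624*sin(n) + 0.9016*cos(2*n) - 1.5988)*cos(n)/(-1.12*sin(n)^2 + 1.04*sin(n) + 2.92)^2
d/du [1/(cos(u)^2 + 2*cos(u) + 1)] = 2*sin(u)/(cos(u) + 1)^3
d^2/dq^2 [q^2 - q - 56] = 2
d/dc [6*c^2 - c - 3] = 12*c - 1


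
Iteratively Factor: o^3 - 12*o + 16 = (o + 4)*(o^2 - 4*o + 4) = (o - 2)*(o + 4)*(o - 2)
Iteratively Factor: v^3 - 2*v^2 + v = (v)*(v^2 - 2*v + 1) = v*(v - 1)*(v - 1)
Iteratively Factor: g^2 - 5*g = (g - 5)*(g)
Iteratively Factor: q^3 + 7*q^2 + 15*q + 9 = (q + 3)*(q^2 + 4*q + 3) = (q + 1)*(q + 3)*(q + 3)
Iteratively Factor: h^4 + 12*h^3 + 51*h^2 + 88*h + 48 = (h + 4)*(h^3 + 8*h^2 + 19*h + 12) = (h + 3)*(h + 4)*(h^2 + 5*h + 4) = (h + 3)*(h + 4)^2*(h + 1)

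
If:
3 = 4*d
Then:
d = 3/4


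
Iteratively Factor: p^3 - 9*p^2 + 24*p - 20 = (p - 2)*(p^2 - 7*p + 10) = (p - 2)^2*(p - 5)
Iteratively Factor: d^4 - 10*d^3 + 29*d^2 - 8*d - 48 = (d + 1)*(d^3 - 11*d^2 + 40*d - 48) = (d - 4)*(d + 1)*(d^2 - 7*d + 12) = (d - 4)^2*(d + 1)*(d - 3)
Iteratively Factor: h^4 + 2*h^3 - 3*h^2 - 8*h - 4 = (h + 1)*(h^3 + h^2 - 4*h - 4) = (h + 1)*(h + 2)*(h^2 - h - 2) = (h + 1)^2*(h + 2)*(h - 2)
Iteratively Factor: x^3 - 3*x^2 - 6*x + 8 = (x + 2)*(x^2 - 5*x + 4) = (x - 4)*(x + 2)*(x - 1)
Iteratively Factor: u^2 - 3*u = (u - 3)*(u)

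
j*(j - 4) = j^2 - 4*j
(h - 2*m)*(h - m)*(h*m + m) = h^3*m - 3*h^2*m^2 + h^2*m + 2*h*m^3 - 3*h*m^2 + 2*m^3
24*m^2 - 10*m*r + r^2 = (-6*m + r)*(-4*m + r)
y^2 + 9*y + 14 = (y + 2)*(y + 7)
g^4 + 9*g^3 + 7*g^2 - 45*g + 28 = (g - 1)^2*(g + 4)*(g + 7)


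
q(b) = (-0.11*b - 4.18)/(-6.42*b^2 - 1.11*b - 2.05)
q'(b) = (-0.11*b - 4.18)*(12.84*b + 1.11)/(-6.42*b^2 - 1.11*b - 2.05)^2 - 0.11/(-6.42*b^2 - 1.11*b - 2.05) = (0.7062*b^2 + 0.1221*b - (0.11*b + 4.18)*(12.84*b + 1.11) + 0.2255)/(6.42*b^2 + 1.11*b + 2.05)^2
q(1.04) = 0.42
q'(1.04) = -0.59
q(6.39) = 0.02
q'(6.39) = -0.01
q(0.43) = 1.14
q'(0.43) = -2.00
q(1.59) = 0.22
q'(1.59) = -0.23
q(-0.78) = 0.80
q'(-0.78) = 1.43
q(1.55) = 0.23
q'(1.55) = -0.24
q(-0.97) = 0.58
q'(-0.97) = 0.96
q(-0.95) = 0.60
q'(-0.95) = 1.00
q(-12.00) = 0.00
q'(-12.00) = 0.00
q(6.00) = 0.02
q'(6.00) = -0.01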